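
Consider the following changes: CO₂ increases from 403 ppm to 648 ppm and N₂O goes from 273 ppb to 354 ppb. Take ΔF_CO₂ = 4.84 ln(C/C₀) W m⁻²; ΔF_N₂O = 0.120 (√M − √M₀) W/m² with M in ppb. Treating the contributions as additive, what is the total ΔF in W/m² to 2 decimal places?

ΔF = 2.57 W/m²

CO₂: 4.84 × ln(648/403) = 4.84 × ln(1.60794) = 4.84 × 0.47495 = 2.2988 W/m².
N₂O: 0.120 × (√354 − √273) = 0.120 × (18.8149 − 16.5227) = 0.120 × 2.2922 = 0.2751 W/m².
Total ΔF = 2.2988 + 0.2751 = 2.5739 W/m².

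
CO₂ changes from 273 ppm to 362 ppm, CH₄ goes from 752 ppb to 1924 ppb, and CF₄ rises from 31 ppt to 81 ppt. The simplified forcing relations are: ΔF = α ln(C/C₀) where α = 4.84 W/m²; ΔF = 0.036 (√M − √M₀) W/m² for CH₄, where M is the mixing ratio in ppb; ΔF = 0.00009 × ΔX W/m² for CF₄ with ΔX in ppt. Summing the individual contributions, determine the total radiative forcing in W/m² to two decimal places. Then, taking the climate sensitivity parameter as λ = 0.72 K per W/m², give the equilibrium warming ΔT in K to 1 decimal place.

ΔF = 1.96 W/m²; ΔT = 1.4 K

CO₂: 4.84 × ln(362/273) = 4.84 × ln(1.32601) = 4.84 × 0.28217 = 1.3657 W/m².
CH₄: 0.036 × (√1924 − √752) = 0.036 × (43.8634 − 27.4226) = 0.036 × 16.4408 = 0.5919 W/m².
CF₄: ΔF = 0.00009 × (81 − 31) = 0.00009 × 50 = 0.0045 W/m².
Total ΔF = 1.3657 + 0.5919 + 0.0045 = 1.9621 W/m².
ΔT = λ ΔF = 0.72 × 1.96 = 1.4112 K.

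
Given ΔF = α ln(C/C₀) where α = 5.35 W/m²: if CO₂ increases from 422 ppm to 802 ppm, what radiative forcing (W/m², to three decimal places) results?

ΔF = 3.435 W/m²

CO₂: 5.35 × ln(802/422) = 5.35 × ln(1.90047) = 5.35 × 0.64210 = 3.4352 W/m².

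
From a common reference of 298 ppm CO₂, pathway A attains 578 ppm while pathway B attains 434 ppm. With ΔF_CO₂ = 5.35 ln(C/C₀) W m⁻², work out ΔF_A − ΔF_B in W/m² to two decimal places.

ΔF_A − ΔF_B = 1.53 W/m²

ΔF_A = 5.35 ln(578/298) = 5.35 × 0.66248 = 3.5443 W/m².
ΔF_B = 5.35 ln(434/298) = 5.35 × 0.37595 = 2.0113 W/m².
Difference: 3.5443 − 2.0113 = 1.5330 W/m².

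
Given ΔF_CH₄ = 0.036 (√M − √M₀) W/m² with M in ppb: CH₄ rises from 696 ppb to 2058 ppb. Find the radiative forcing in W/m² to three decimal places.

CH₄: 0.036 × (√2058 − √696) = 0.036 × (45.3652 − 26.3818) = 0.036 × 18.9834 = 0.6834 W/m².

ΔF = 0.683 W/m²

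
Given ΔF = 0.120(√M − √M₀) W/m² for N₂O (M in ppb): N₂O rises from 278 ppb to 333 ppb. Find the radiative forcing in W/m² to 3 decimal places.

ΔF = 0.189 W/m²

N₂O: 0.120 × (√333 − √278) = 0.120 × (18.2483 − 16.6733) = 0.120 × 1.5750 = 0.1890 W/m².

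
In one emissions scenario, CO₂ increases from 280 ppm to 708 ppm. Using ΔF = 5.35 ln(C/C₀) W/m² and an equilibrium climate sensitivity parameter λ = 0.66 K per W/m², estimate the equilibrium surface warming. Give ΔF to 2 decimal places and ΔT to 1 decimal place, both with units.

ΔF = 4.96 W/m²; ΔT = 3.3 K

CO₂: 5.35 × ln(708/280) = 5.35 × ln(2.52857) = 5.35 × 0.92765 = 4.9629 W/m².
ΔT = λ ΔF = 0.66 × 4.96 = 3.2736 K.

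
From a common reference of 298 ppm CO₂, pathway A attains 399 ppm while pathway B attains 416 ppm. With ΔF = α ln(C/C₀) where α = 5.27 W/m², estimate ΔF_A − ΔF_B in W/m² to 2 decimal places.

ΔF_A − ΔF_B = -0.22 W/m²

ΔF_A = 5.27 ln(399/298) = 5.27 × 0.29187 = 1.5382 W/m².
ΔF_B = 5.27 ln(416/298) = 5.27 × 0.33359 = 1.7580 W/m².
Difference: 1.5382 − 1.7580 = -0.2198 W/m².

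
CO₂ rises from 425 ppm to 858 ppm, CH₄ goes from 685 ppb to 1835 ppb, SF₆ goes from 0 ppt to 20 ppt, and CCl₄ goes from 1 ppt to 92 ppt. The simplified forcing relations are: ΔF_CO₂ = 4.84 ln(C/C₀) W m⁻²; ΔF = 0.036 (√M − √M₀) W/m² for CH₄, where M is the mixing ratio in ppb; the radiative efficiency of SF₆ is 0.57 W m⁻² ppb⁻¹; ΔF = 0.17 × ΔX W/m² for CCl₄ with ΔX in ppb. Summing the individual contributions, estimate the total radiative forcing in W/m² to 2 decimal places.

ΔF = 4.03 W/m²

CO₂: 4.84 × ln(858/425) = 4.84 × ln(2.01882) = 4.84 × 0.70251 = 3.4001 W/m².
CH₄: 0.036 × (√1835 − √685) = 0.036 × (42.8369 − 26.1725) = 0.036 × 16.6644 = 0.5999 W/m².
SF₆: Δ = 20 − 0 = 20 ppt = 0.020 ppb; ΔF = 0.57 × 0.020 = 0.0114 W/m².
CCl₄: Δ = 92 − 1 = 91 ppt = 0.091 ppb; ΔF = 0.17 × 0.091 = 0.0155 W/m².
Total ΔF = 3.4001 + 0.5999 + 0.0114 + 0.0155 = 4.0269 W/m².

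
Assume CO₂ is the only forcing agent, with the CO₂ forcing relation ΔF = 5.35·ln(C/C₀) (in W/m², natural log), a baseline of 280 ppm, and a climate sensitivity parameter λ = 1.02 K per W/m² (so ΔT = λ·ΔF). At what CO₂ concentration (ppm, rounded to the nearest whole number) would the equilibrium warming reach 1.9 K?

C ≈ 397 ppm

Required forcing: ΔF = ΔT/λ = 1.9/1.02 = 1.8627 W/m².
Then ln(C/280) = ΔF/5.35 = 1.8627/5.35 = 0.34817.
So C = 280 × e^0.34817 = 280 × 1.41647 = 396.61 ppm.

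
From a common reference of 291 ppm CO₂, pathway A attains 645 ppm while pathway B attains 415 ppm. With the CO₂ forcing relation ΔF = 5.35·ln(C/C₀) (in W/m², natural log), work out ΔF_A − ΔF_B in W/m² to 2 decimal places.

ΔF_A = 5.35 ln(645/291) = 5.35 × 0.79593 = 4.2582 W/m².
ΔF_B = 5.35 ln(415/291) = 5.35 × 0.35496 = 1.8990 W/m².
Difference: 4.2582 − 1.8990 = 2.3592 W/m².

ΔF_A − ΔF_B = 2.36 W/m²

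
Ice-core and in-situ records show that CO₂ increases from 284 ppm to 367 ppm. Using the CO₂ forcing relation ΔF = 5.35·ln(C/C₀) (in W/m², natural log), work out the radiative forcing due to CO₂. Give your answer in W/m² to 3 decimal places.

CO₂: 5.35 × ln(367/284) = 5.35 × ln(1.29225) = 5.35 × 0.25638 = 1.3716 W/m².

ΔF = 1.372 W/m²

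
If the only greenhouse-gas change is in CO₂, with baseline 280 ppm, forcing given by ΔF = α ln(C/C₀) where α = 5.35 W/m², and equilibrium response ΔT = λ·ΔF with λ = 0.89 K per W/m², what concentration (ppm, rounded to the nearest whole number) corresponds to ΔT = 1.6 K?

C ≈ 392 ppm

Required forcing: ΔF = ΔT/λ = 1.6/0.89 = 1.7978 W/m².
Then ln(C/280) = ΔF/5.35 = 1.7978/5.35 = 0.33604.
So C = 280 × e^0.33604 = 280 × 1.39939 = 391.83 ppm.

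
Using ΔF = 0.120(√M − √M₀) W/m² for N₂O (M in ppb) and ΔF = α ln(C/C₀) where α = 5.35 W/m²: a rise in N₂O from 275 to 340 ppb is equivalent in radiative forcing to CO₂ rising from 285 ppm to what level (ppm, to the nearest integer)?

C ≈ 297 ppm

N₂O forcing: 0.120 × (√340 − √275) = 0.120 × (18.4391 − 16.5831) = 0.120 × 1.8560 = 0.22272 W/m².
Set 5.35 ln(C/285) = 0.22272: ln(C/285) = 0.22272/5.35 = 0.04163, so C = 285 × e^0.04163 = 285 × 1.04251 = 297.12 ppm.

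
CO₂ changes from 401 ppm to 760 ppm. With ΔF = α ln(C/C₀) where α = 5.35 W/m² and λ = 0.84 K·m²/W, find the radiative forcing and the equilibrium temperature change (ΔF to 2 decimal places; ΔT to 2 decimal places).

CO₂: 5.35 × ln(760/401) = 5.35 × ln(1.89526) = 5.35 × 0.63936 = 3.4206 W/m².
ΔT = λ ΔF = 0.84 × 3.42 = 2.8728 K.

ΔF = 3.42 W/m²; ΔT = 2.87 K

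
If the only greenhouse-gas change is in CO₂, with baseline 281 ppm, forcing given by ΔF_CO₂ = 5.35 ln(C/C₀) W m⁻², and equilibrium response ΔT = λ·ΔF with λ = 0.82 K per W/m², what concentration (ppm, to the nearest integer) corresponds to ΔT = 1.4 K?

C ≈ 387 ppm

Required forcing: ΔF = ΔT/λ = 1.4/0.82 = 1.7073 W/m².
Then ln(C/281) = ΔF/5.35 = 1.7073/5.35 = 0.31912.
So C = 281 × e^0.31912 = 281 × 1.37592 = 386.63 ppm.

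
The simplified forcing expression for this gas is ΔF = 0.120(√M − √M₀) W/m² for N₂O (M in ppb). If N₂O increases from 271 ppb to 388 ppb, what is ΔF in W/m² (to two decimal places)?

ΔF = 0.39 W/m²

N₂O: 0.120 × (√388 − √271) = 0.120 × (19.6977 − 16.4621) = 0.120 × 3.2356 = 0.3883 W/m².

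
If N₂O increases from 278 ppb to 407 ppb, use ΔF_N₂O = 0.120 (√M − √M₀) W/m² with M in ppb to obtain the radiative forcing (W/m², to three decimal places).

N₂O: 0.120 × (√407 − √278) = 0.120 × (20.1742 − 16.6733) = 0.120 × 3.5009 = 0.4201 W/m².

ΔF = 0.420 W/m²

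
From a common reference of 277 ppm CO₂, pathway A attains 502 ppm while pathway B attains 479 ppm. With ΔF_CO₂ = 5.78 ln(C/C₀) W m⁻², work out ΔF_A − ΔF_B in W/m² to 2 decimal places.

ΔF_A = 5.78 ln(502/277) = 5.78 × 0.59458 = 3.4367 W/m².
ΔF_B = 5.78 ln(479/277) = 5.78 × 0.54768 = 3.1656 W/m².
Difference: 3.4367 − 3.1656 = 0.2711 W/m².
(Equivalently, ΔF_A − ΔF_B = 5.78 ln(502/479) = 5.78 × 0.04690 = 0.2711 W/m².)

ΔF_A − ΔF_B = 0.27 W/m²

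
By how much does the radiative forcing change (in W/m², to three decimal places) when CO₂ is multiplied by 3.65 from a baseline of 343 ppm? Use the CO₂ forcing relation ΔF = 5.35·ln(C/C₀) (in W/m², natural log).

ΔF = 5.35 × ln(3.65) = 5.35 × 1.29473 = 6.9268 W/m².

ΔF = 6.927 W/m²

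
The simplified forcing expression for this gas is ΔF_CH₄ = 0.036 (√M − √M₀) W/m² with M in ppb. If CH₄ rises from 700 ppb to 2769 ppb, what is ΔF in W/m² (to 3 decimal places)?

ΔF = 0.942 W/m²

CH₄: 0.036 × (√2769 − √700) = 0.036 × (52.6213 − 26.4575) = 0.036 × 26.1638 = 0.9419 W/m².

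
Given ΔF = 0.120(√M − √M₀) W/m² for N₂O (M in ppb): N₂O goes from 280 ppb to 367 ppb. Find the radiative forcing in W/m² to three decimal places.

N₂O: 0.120 × (√367 − √280) = 0.120 × (19.1572 − 16.7332) = 0.120 × 2.4240 = 0.2909 W/m².

ΔF = 0.291 W/m²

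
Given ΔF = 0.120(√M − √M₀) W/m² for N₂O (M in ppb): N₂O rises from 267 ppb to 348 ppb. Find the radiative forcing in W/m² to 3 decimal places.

ΔF = 0.278 W/m²

N₂O: 0.120 × (√348 − √267) = 0.120 × (18.6548 − 16.3401) = 0.120 × 2.3147 = 0.2778 W/m².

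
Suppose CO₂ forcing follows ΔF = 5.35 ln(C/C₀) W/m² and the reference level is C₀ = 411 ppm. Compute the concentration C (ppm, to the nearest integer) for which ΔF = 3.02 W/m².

C ≈ 723 ppm

Set 5.35 ln(C/411) = 3.02, so ln(C/411) = 3.02/5.35 = 0.56449.
Then C/411 = e^0.56449 = 1.75855, giving C = 411 × 1.75855 = 722.76 ppm.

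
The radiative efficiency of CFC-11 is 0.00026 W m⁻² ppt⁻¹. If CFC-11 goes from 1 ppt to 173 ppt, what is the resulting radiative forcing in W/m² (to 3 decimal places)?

CFC-11: ΔF = 0.00026 × (173 − 1) = 0.00026 × 172 = 0.0447 W/m².

ΔF = 0.045 W/m²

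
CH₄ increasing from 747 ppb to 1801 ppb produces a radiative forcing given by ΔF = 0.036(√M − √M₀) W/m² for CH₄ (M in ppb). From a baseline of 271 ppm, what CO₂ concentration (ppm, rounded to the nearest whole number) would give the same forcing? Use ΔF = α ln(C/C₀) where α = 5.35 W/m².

CH₄ forcing: 0.036 × (√1801 − √747) = 0.036 × (42.4382 − 27.3313) = 0.036 × 15.1069 = 0.54385 W/m².
Set 5.35 ln(C/271) = 0.54385: ln(C/271) = 0.54385/5.35 = 0.10165, so C = 271 × e^0.10165 = 271 × 1.10700 = 300.00 ppm.

C ≈ 300 ppm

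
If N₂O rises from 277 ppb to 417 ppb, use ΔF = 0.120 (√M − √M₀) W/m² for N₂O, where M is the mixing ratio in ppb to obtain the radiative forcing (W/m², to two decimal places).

N₂O: 0.120 × (√417 − √277) = 0.120 × (20.4206 − 16.6433) = 0.120 × 3.7773 = 0.4533 W/m².

ΔF = 0.45 W/m²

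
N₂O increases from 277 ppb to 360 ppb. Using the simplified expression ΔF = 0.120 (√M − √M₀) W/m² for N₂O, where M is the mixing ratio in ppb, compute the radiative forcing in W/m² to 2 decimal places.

N₂O: 0.120 × (√360 − √277) = 0.120 × (18.9737 − 16.6433) = 0.120 × 2.3304 = 0.2796 W/m².

ΔF = 0.28 W/m²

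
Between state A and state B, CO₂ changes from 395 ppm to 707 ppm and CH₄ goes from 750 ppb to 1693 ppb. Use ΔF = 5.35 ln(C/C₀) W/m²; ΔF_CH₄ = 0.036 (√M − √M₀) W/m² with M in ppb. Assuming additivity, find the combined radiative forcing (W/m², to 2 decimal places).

ΔF = 3.61 W/m²

CO₂: 5.35 × ln(707/395) = 5.35 × ln(1.78987) = 5.35 × 0.58214 = 3.1144 W/m².
CH₄: 0.036 × (√1693 − √750) = 0.036 × (41.1461 − 27.3861) = 0.036 × 13.7600 = 0.4954 W/m².
Total ΔF = 3.1144 + 0.4954 = 3.6098 W/m².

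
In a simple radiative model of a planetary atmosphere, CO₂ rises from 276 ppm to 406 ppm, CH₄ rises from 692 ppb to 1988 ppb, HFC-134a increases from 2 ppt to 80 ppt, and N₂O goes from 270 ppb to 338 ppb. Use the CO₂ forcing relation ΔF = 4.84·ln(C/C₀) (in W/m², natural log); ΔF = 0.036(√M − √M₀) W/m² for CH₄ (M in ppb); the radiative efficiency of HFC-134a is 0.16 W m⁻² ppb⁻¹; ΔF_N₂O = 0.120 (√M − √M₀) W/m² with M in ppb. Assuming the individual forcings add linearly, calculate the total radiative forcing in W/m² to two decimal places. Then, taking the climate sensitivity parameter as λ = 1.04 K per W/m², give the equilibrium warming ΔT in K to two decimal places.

CO₂: 4.84 × ln(406/276) = 4.84 × ln(1.47101) = 4.84 × 0.38595 = 1.8680 W/m².
CH₄: 0.036 × (√1988 − √692) = 0.036 × (44.5870 − 26.3059) = 0.036 × 18.2811 = 0.6581 W/m².
HFC-134a: Δ = 80 − 2 = 78 ppt = 0.078 ppb; ΔF = 0.16 × 0.078 = 0.0125 W/m².
N₂O: 0.120 × (√338 − √270) = 0.120 × (18.3848 − 16.4317) = 0.120 × 1.9531 = 0.2344 W/m².
Total ΔF = 1.8680 + 0.6581 + 0.0125 + 0.2344 = 2.7730 W/m².
ΔT = λ ΔF = 1.04 × 2.77 = 2.8808 K.

ΔF = 2.77 W/m²; ΔT = 2.88 K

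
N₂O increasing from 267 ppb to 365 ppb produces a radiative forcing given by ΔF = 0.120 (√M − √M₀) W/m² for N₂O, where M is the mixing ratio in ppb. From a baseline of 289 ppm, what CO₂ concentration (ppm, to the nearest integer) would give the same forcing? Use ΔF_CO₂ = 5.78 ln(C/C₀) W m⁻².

N₂O forcing: 0.120 × (√365 − √267) = 0.120 × (19.1050 − 16.3401) = 0.120 × 2.7649 = 0.33179 W/m².
Set 5.78 ln(C/289) = 0.33179: ln(C/289) = 0.33179/5.78 = 0.05740, so C = 289 × e^0.05740 = 289 × 1.05908 = 306.07 ppm.

C ≈ 306 ppm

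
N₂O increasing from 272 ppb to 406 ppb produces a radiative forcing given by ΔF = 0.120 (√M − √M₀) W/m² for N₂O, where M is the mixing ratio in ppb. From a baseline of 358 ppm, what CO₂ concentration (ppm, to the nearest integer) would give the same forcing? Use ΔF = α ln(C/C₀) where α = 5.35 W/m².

N₂O forcing: 0.120 × (√406 − √272) = 0.120 × (20.1494 − 16.4924) = 0.120 × 3.6570 = 0.43884 W/m².
Set 5.35 ln(C/358) = 0.43884: ln(C/358) = 0.43884/5.35 = 0.08203, so C = 358 × e^0.08203 = 358 × 1.08549 = 388.61 ppm.

C ≈ 389 ppm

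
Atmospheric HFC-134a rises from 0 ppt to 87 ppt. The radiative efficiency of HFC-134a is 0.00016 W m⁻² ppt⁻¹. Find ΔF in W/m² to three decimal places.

HFC-134a: ΔF = 0.00016 × (87 − 0) = 0.00016 × 87 = 0.0139 W/m².

ΔF = 0.014 W/m²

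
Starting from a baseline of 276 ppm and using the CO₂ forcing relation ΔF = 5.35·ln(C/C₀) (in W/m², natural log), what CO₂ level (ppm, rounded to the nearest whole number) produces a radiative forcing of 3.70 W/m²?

C ≈ 551 ppm

Set 5.35 ln(C/276) = 3.70, so ln(C/276) = 3.70/5.35 = 0.69159.
Then C/276 = e^0.69159 = 1.99689, giving C = 276 × 1.99689 = 551.14 ppm.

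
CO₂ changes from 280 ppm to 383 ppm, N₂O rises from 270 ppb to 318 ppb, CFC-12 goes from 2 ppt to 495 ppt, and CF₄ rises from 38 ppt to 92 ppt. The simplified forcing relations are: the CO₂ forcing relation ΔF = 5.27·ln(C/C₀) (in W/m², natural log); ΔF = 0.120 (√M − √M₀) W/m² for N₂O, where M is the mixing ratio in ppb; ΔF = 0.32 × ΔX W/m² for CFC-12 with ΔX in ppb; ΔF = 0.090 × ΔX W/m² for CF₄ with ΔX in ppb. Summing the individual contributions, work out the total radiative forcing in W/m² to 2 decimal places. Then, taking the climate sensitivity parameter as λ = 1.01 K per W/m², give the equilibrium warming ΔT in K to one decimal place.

ΔF = 1.98 W/m²; ΔT = 2.0 K

CO₂: 5.27 × ln(383/280) = 5.27 × ln(1.36786) = 5.27 × 0.31325 = 1.6508 W/m².
N₂O: 0.120 × (√318 − √270) = 0.120 × (17.8326 − 16.4317) = 0.120 × 1.4009 = 0.1681 W/m².
CFC-12: Δ = 495 − 2 = 493 ppt = 0.493 ppb; ΔF = 0.32 × 0.493 = 0.1578 W/m².
CF₄: Δ = 92 − 38 = 54 ppt = 0.054 ppb; ΔF = 0.090 × 0.054 = 0.0049 W/m².
Total ΔF = 1.6508 + 0.1681 + 0.1578 + 0.0049 = 1.9816 W/m².
ΔT = λ ΔF = 1.01 × 1.98 = 1.9998 K.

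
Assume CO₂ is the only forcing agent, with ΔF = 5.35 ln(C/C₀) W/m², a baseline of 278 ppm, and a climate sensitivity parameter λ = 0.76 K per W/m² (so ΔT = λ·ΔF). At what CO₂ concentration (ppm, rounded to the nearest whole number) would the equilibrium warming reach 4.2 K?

C ≈ 781 ppm

Required forcing: ΔF = ΔT/λ = 4.2/0.76 = 5.5263 W/m².
Then ln(C/278) = ΔF/5.35 = 5.5263/5.35 = 1.03295.
So C = 278 × e^1.03295 = 278 × 2.80934 = 781.00 ppm.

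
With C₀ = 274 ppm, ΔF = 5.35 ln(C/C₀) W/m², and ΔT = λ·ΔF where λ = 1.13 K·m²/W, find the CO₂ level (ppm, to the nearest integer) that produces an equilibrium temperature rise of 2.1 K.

Required forcing: ΔF = ΔT/λ = 2.1/1.13 = 1.8584 W/m².
Then ln(C/274) = ΔF/5.35 = 1.8584/5.35 = 0.34736.
So C = 274 × e^0.34736 = 274 × 1.41533 = 387.80 ppm.

C ≈ 388 ppm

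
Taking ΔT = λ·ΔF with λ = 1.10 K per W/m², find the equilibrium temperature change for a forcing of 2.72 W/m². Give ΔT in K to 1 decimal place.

ΔT = λ ΔF = 1.10 × 2.72 = 2.9920 K.

ΔT = 3.0 K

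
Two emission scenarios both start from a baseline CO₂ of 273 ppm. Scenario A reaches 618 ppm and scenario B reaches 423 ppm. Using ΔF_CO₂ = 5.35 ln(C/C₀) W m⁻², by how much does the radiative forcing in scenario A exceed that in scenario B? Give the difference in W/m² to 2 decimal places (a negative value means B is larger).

ΔF_A − ΔF_B = 2.03 W/m²

ΔF_A = 5.35 ln(618/273) = 5.35 × 0.81702 = 4.3711 W/m².
ΔF_B = 5.35 ln(423/273) = 5.35 × 0.43790 = 2.3428 W/m².
Difference: 4.3711 − 2.3428 = 2.0283 W/m².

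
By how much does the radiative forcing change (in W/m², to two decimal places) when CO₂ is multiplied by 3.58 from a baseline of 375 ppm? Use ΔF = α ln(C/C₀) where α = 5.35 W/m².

ΔF = 6.82 W/m²

Because the forcing depends only on the ratio C/C₀, the initial concentration does not enter.
ΔF = 5.35 × ln(3.58) = 5.35 × 1.27536 = 6.8232 W/m².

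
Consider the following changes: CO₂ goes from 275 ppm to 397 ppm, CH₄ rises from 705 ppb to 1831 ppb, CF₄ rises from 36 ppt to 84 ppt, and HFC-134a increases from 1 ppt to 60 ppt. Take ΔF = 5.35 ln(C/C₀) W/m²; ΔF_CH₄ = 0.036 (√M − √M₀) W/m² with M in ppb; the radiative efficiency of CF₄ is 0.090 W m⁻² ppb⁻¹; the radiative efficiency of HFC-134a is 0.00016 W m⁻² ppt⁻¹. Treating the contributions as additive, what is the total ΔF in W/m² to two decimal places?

CO₂: 5.35 × ln(397/275) = 5.35 × ln(1.44364) = 5.35 × 0.36717 = 1.9644 W/m².
CH₄: 0.036 × (√1831 − √705) = 0.036 × (42.7902 − 26.5518) = 0.036 × 16.2384 = 0.5846 W/m².
CF₄: Δ = 84 − 36 = 48 ppt = 0.048 ppb; ΔF = 0.090 × 0.048 = 0.0043 W/m².
HFC-134a: ΔF = 0.00016 × (60 − 1) = 0.00016 × 59 = 0.0094 W/m².
Total ΔF = 1.9644 + 0.5846 + 0.0043 + 0.0094 = 2.5627 W/m².

ΔF = 2.56 W/m²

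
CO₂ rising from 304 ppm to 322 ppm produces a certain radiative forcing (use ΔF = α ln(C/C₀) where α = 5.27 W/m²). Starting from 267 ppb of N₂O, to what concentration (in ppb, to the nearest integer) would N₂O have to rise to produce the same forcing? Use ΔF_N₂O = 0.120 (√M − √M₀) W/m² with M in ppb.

CO₂ forcing: 5.27 × ln(322/304) = 5.27 × 0.057524 = 0.30315 W/m².
Set 0.120(√M − √267) = 0.30315: √M = 0.30315/0.120 + √267 = 2.5263 + 16.3401 = 18.8664.
M = (18.8664)² = 355.94 ppb.

M ≈ 356 ppb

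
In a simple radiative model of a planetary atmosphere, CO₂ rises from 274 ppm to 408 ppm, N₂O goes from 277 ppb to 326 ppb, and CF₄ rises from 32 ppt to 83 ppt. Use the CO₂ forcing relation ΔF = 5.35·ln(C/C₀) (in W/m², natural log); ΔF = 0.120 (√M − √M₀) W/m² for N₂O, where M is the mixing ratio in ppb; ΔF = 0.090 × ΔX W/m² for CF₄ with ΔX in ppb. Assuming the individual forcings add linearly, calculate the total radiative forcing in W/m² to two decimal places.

ΔF = 2.30 W/m²

CO₂: 5.35 × ln(408/274) = 5.35 × ln(1.48905) = 5.35 × 0.39814 = 2.1300 W/m².
N₂O: 0.120 × (√326 − √277) = 0.120 × (18.0555 − 16.6433) = 0.120 × 1.4122 = 0.1695 W/m².
CF₄: Δ = 83 − 32 = 51 ppt = 0.051 ppb; ΔF = 0.090 × 0.051 = 0.0046 W/m².
Total ΔF = 2.1300 + 0.1695 + 0.0046 = 2.3041 W/m².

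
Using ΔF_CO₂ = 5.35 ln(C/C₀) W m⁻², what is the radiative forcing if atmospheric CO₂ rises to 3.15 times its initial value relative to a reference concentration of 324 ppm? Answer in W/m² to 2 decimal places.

ΔF = 6.14 W/m²

ΔF = 5.35 × ln(3.15) = 5.35 × 1.14740 = 6.1386 W/m².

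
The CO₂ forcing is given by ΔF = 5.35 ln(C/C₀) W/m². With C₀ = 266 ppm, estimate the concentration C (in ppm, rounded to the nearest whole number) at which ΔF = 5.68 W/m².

Set 5.35 ln(C/266) = 5.68, so ln(C/266) = 5.68/5.35 = 1.06168.
Then C/266 = e^1.06168 = 2.89122, giving C = 266 × 2.89122 = 769.06 ppm.

C ≈ 769 ppm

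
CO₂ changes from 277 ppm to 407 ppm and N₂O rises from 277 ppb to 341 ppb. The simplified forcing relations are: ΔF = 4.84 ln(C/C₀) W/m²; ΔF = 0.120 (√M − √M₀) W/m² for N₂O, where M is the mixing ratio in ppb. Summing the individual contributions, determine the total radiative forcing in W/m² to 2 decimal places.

ΔF = 2.08 W/m²

CO₂: 4.84 × ln(407/277) = 4.84 × ln(1.46931) = 4.84 × 0.38479 = 1.8624 W/m².
N₂O: 0.120 × (√341 − √277) = 0.120 × (18.4662 − 16.6433) = 0.120 × 1.8229 = 0.2187 W/m².
Total ΔF = 1.8624 + 0.2187 = 2.0811 W/m².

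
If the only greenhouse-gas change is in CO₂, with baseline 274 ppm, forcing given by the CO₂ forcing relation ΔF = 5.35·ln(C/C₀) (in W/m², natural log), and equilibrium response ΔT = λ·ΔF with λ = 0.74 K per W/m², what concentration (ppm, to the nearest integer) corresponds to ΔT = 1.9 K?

Required forcing: ΔF = ΔT/λ = 1.9/0.74 = 2.5676 W/m².
Then ln(C/274) = ΔF/5.35 = 2.5676/5.35 = 0.47993.
So C = 274 × e^0.47993 = 274 × 1.61596 = 442.77 ppm.

C ≈ 443 ppm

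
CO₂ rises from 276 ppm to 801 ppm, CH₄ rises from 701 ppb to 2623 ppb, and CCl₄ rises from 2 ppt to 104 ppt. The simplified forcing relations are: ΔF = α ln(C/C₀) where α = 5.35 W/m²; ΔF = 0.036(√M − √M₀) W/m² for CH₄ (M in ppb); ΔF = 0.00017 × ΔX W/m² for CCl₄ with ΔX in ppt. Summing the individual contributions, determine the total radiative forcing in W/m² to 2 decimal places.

CO₂: 5.35 × ln(801/276) = 5.35 × ln(2.90217) = 5.35 × 1.06546 = 5.7002 W/m².
CH₄: 0.036 × (√2623 − √701) = 0.036 × (51.2152 − 26.4764) = 0.036 × 24.7388 = 0.8906 W/m².
CCl₄: ΔF = 0.00017 × (104 − 2) = 0.00017 × 102 = 0.0173 W/m².
Total ΔF = 5.7002 + 0.8906 + 0.0173 = 6.6081 W/m².

ΔF = 6.61 W/m²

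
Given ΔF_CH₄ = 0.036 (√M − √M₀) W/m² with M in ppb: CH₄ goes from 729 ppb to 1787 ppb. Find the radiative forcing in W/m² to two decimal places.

ΔF = 0.55 W/m²

CH₄: 0.036 × (√1787 − √729) = 0.036 × (42.2729 − 27.0000) = 0.036 × 15.2729 = 0.5498 W/m².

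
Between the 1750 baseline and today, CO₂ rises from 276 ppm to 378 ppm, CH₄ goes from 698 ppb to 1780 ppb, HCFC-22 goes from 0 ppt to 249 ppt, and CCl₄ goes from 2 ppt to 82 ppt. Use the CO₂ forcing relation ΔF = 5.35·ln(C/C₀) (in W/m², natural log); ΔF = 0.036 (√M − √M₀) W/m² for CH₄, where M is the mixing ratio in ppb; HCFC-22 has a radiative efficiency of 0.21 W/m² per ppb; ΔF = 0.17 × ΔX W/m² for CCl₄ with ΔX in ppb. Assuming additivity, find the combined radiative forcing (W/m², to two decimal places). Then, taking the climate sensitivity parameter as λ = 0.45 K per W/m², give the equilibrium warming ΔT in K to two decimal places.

CO₂: 5.35 × ln(378/276) = 5.35 × ln(1.36957) = 5.35 × 0.31450 = 1.6826 W/m².
CH₄: 0.036 × (√1780 − √698) = 0.036 × (42.1900 − 26.4197) = 0.036 × 15.7703 = 0.5677 W/m².
HCFC-22: Δ = 249 − 0 = 249 ppt = 0.249 ppb; ΔF = 0.21 × 0.249 = 0.0523 W/m².
CCl₄: Δ = 82 − 2 = 80 ppt = 0.080 ppb; ΔF = 0.17 × 0.080 = 0.0136 W/m².
Total ΔF = 1.6826 + 0.5677 + 0.0523 + 0.0136 = 2.3162 W/m².
ΔT = λ ΔF = 0.45 × 2.32 = 1.0440 K.

ΔF = 2.32 W/m²; ΔT = 1.04 K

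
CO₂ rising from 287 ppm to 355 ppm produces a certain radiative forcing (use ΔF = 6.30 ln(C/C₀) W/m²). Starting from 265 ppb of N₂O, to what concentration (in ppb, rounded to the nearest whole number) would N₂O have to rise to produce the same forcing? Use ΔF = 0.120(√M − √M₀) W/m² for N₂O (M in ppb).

M ≈ 753 ppb

CO₂ forcing: 6.30 × ln(355/287) = 6.30 × 0.212636 = 1.33961 W/m².
Set 0.120(√M − √265) = 1.33961: √M = 1.33961/0.120 + √265 = 11.1634 + 16.2788 = 27.4422.
M = (27.4422)² = 753.07 ppb.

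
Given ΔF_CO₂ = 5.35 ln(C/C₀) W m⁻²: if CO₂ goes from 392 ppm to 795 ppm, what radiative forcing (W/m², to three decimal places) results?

ΔF = 3.783 W/m²

CO₂ absorption bands are partially saturated, so forcing scales with the logarithm of the concentration ratio.
CO₂: 5.35 × ln(795/392) = 5.35 × ln(2.02806) = 5.35 × 0.70708 = 3.7829 W/m².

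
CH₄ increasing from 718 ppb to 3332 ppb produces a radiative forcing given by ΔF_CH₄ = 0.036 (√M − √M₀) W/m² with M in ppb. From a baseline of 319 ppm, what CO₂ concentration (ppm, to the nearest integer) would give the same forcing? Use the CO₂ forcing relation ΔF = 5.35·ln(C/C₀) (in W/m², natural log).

CH₄ forcing: 0.036 × (√3332 − √718) = 0.036 × (57.7235 − 26.7955) = 0.036 × 30.9280 = 1.11341 W/m².
Set 5.35 ln(C/319) = 1.11341: ln(C/319) = 1.11341/5.35 = 0.20811, so C = 319 × e^0.20811 = 319 × 1.23135 = 392.80 ppm.

C ≈ 393 ppm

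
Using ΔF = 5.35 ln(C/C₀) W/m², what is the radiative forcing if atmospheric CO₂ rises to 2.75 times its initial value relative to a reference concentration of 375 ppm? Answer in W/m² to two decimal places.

ΔF = 5.41 W/m²

ΔF = 5.35 × ln(2.75) = 5.35 × 1.01160 = 5.4121 W/m².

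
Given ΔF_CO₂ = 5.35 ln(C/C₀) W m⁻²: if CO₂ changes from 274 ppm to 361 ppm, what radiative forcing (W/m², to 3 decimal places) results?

ΔF = 1.475 W/m²

CO₂: 5.35 × ln(361/274) = 5.35 × ln(1.31752) = 5.35 × 0.27575 = 1.4753 W/m².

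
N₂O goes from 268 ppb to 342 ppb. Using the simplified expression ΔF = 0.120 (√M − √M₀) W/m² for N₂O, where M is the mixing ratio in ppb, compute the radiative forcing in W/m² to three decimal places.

N₂O: 0.120 × (√342 − √268) = 0.120 × (18.4932 − 16.3707) = 0.120 × 2.1225 = 0.2547 W/m².

ΔF = 0.255 W/m²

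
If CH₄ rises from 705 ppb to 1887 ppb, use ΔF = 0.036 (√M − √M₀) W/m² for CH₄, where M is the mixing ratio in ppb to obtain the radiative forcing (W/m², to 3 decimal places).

CH₄: 0.036 × (√1887 − √705) = 0.036 × (43.4396 − 26.5518) = 0.036 × 16.8878 = 0.6080 W/m².

ΔF = 0.608 W/m²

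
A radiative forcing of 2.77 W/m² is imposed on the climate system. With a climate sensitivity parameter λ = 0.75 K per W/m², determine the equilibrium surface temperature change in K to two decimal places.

ΔT = 2.08 K

ΔT = λ ΔF = 0.75 × 2.77 = 2.0775 K.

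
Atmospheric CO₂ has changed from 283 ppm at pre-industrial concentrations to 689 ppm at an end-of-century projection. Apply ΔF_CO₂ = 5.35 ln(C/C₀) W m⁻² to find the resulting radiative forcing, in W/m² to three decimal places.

CO₂: 5.35 × ln(689/283) = 5.35 × ln(2.43463) = 5.35 × 0.88979 = 4.7604 W/m².

ΔF = 4.760 W/m²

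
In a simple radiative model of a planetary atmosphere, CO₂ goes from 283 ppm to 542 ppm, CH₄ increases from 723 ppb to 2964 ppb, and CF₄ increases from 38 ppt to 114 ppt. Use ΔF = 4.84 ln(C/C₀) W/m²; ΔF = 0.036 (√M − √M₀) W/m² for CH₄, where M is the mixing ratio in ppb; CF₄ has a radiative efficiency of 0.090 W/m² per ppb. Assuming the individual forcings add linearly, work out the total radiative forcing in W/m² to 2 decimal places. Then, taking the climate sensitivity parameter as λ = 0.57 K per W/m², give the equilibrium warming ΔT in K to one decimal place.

ΔF = 4.14 W/m²; ΔT = 2.4 K

CO₂: 4.84 × ln(542/283) = 4.84 × ln(1.91519) = 4.84 × 0.64982 = 3.1451 W/m².
CH₄: 0.036 × (√2964 − √723) = 0.036 × (54.4426 − 26.8887) = 0.036 × 27.5539 = 0.9919 W/m².
CF₄: Δ = 114 − 38 = 76 ppt = 0.076 ppb; ΔF = 0.090 × 0.076 = 0.0068 W/m².
Total ΔF = 3.1451 + 0.9919 + 0.0068 = 4.1438 W/m².
ΔT = λ ΔF = 0.57 × 4.14 = 2.3598 K.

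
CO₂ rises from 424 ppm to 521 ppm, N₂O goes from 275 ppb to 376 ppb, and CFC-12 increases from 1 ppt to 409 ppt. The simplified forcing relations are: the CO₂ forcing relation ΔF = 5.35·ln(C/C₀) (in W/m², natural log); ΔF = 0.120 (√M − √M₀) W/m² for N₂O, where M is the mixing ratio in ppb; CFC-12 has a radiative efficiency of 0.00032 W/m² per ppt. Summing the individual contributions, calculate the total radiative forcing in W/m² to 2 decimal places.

CO₂: 5.35 × ln(521/424) = 5.35 × ln(1.22877) = 5.35 × 0.20601 = 1.1022 W/m².
N₂O: 0.120 × (√376 − √275) = 0.120 × (19.3907 − 16.5831) = 0.120 × 2.8076 = 0.3369 W/m².
CFC-12: ΔF = 0.00032 × (409 − 1) = 0.00032 × 408 = 0.1306 W/m².
Total ΔF = 1.1022 + 0.3369 + 0.1306 = 1.5697 W/m².

ΔF = 1.57 W/m²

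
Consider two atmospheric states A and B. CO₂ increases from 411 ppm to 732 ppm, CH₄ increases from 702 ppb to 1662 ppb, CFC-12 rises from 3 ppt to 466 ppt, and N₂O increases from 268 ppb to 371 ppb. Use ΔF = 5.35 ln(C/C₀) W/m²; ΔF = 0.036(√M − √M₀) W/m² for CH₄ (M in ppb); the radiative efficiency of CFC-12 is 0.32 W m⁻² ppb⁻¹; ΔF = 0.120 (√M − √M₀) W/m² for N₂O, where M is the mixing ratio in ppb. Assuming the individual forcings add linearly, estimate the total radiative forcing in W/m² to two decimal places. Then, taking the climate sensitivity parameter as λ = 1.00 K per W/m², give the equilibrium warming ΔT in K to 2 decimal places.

ΔF = 4.10 W/m²; ΔT = 4.10 K

CO₂: 5.35 × ln(732/411) = 5.35 × ln(1.78102) = 5.35 × 0.57719 = 3.0880 W/m².
CH₄: 0.036 × (√1662 − √702) = 0.036 × (40.7676 − 26.4953) = 0.036 × 14.2723 = 0.5138 W/m².
CFC-12: Δ = 466 − 3 = 463 ppt = 0.463 ppb; ΔF = 0.32 × 0.463 = 0.1482 W/m².
N₂O: 0.120 × (√371 − √268) = 0.120 × (19.2614 − 16.3707) = 0.120 × 2.8907 = 0.3469 W/m².
Total ΔF = 3.0880 + 0.5138 + 0.1482 + 0.3469 = 4.0969 W/m².
ΔT = λ ΔF = 1.00 × 4.10 = 4.1000 K.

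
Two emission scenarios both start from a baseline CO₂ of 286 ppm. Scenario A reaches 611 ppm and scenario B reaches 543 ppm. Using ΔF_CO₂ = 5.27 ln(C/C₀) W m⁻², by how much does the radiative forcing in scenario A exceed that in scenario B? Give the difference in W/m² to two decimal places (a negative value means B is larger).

ΔF_A = 5.27 ln(611/286) = 5.27 × 0.75911 = 4.0005 W/m².
ΔF_B = 5.27 ln(543/286) = 5.27 × 0.64112 = 3.3787 W/m².
Difference: 4.0005 − 3.3787 = 0.6218 W/m².
(Equivalently, ΔF_A − ΔF_B = 5.27 ln(611/543) = 5.27 × 0.11799 = 0.6218 W/m².)

ΔF_A − ΔF_B = 0.62 W/m²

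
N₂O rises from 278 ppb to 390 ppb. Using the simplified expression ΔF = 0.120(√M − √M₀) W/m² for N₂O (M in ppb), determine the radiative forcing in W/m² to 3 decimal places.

N₂O: 0.120 × (√390 − √278) = 0.120 × (19.7484 − 16.6733) = 0.120 × 3.0751 = 0.3690 W/m².

ΔF = 0.369 W/m²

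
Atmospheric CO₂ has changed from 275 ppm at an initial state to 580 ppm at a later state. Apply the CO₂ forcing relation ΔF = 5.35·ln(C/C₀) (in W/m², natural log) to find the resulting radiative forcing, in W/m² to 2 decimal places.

CO₂ absorption bands are partially saturated, so forcing scales with the logarithm of the concentration ratio.
CO₂: 5.35 × ln(580/275) = 5.35 × ln(2.10909) = 5.35 × 0.74626 = 3.9925 W/m².

ΔF = 3.99 W/m²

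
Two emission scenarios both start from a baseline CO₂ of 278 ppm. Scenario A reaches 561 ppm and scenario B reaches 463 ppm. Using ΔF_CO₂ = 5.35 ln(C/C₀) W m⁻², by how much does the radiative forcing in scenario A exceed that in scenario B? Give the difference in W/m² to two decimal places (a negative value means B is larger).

ΔF_A = 5.35 ln(561/278) = 5.35 × 0.70210 = 3.7562 W/m².
ΔF_B = 5.35 ln(463/278) = 5.35 × 0.51011 = 2.7291 W/m².
Difference: 3.7562 − 2.7291 = 1.0271 W/m².

ΔF_A − ΔF_B = 1.03 W/m²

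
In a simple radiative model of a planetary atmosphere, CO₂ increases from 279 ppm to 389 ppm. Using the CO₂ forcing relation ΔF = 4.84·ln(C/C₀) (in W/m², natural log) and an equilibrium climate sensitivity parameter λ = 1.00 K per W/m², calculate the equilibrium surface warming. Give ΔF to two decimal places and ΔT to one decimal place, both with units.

CO₂: 4.84 × ln(389/279) = 4.84 × ln(1.39427) = 4.84 × 0.33237 = 1.6087 W/m².
ΔT = λ ΔF = 1.00 × 1.61 = 1.6100 K.

ΔF = 1.61 W/m²; ΔT = 1.6 K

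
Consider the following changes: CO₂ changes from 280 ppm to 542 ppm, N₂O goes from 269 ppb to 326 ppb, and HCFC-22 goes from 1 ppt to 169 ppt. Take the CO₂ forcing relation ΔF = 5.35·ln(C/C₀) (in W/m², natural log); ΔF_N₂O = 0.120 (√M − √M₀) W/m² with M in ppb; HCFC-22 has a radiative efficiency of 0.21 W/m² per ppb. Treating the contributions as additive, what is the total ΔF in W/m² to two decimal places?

ΔF = 3.77 W/m²

CO₂: 5.35 × ln(542/280) = 5.35 × ln(1.93571) = 5.35 × 0.66047 = 3.5335 W/m².
N₂O: 0.120 × (√326 − √269) = 0.120 × (18.0555 − 16.4012) = 0.120 × 1.6543 = 0.1985 W/m².
HCFC-22: Δ = 169 − 1 = 168 ppt = 0.168 ppb; ΔF = 0.21 × 0.168 = 0.0353 W/m².
Total ΔF = 3.5335 + 0.1985 + 0.0353 = 3.7673 W/m².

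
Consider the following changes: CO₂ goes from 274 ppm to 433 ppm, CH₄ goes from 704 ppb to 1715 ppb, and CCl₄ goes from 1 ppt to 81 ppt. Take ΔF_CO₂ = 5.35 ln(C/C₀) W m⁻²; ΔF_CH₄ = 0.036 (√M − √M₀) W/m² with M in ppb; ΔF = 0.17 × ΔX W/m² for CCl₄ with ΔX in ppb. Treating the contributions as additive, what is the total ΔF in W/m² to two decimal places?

ΔF = 3.00 W/m²

CO₂: 5.35 × ln(433/274) = 5.35 × ln(1.58029) = 5.35 × 0.45761 = 2.4482 W/m².
CH₄: 0.036 × (√1715 − √704) = 0.036 × (41.4126 − 26.5330) = 0.036 × 14.8796 = 0.5357 W/m².
CCl₄: Δ = 81 − 1 = 80 ppt = 0.080 ppb; ΔF = 0.17 × 0.080 = 0.0136 W/m².
Total ΔF = 2.4482 + 0.5357 + 0.0136 = 2.9975 W/m².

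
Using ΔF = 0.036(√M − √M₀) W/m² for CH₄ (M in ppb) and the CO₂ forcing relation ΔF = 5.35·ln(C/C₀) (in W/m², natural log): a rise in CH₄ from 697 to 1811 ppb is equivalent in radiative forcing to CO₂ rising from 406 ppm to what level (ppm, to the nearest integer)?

C ≈ 453 ppm

CH₄ forcing: 0.036 × (√1811 − √697) = 0.036 × (42.5558 − 26.4008) = 0.036 × 16.1550 = 0.58158 W/m².
Set 5.35 ln(C/406) = 0.58158: ln(C/406) = 0.58158/5.35 = 0.10871, so C = 406 × e^0.10871 = 406 × 1.11484 = 452.63 ppm.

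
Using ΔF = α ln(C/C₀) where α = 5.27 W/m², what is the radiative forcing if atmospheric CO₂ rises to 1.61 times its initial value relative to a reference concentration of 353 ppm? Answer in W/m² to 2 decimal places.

ΔF = 2.51 W/m²

Because the forcing depends only on the ratio C/C₀, the initial concentration does not enter.
ΔF = 5.27 × ln(1.61) = 5.27 × 0.47623 = 2.5097 W/m².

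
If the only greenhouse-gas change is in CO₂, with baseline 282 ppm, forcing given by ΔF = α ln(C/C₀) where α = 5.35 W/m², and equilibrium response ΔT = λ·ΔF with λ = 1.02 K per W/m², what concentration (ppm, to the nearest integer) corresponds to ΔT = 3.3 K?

Required forcing: ΔF = ΔT/λ = 3.3/1.02 = 3.2353 W/m².
Then ln(C/282) = ΔF/5.35 = 3.2353/5.35 = 0.60473.
So C = 282 × e^0.60473 = 282 × 1.83076 = 516.27 ppm.

C ≈ 516 ppm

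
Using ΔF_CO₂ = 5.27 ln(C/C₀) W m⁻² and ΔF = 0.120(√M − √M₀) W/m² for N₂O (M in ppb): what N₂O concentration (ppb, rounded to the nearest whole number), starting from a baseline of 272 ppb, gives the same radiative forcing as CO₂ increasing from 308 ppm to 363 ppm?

M ≈ 562 ppb

CO₂ forcing: 5.27 × ln(363/308) = 5.27 × 0.164303 = 0.86588 W/m².
Set 0.120(√M − √272) = 0.86588: √M = 0.86588/0.120 + √272 = 7.2157 + 16.4924 = 23.7081.
M = (23.7081)² = 562.07 ppb.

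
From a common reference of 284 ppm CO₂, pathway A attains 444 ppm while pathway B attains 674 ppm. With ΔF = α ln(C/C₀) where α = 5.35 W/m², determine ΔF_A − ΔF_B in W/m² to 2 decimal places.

ΔF_A = 5.35 ln(444/284) = 5.35 × 0.44685 = 2.3906 W/m².
ΔF_B = 5.35 ln(674/284) = 5.35 × 0.86426 = 4.6238 W/m².
Difference: 2.3906 − 4.6238 = -2.2332 W/m².

ΔF_A − ΔF_B = -2.23 W/m²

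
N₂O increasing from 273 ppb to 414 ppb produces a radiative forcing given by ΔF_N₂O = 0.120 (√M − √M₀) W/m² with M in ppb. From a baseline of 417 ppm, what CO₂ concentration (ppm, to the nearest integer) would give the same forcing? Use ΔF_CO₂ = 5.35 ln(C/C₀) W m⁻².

N₂O forcing: 0.120 × (√414 − √273) = 0.120 × (20.3470 − 16.5227) = 0.120 × 3.8243 = 0.45892 W/m².
Set 5.35 ln(C/417) = 0.45892: ln(C/417) = 0.45892/5.35 = 0.08578, so C = 417 × e^0.08578 = 417 × 1.08957 = 454.35 ppm.

C ≈ 454 ppm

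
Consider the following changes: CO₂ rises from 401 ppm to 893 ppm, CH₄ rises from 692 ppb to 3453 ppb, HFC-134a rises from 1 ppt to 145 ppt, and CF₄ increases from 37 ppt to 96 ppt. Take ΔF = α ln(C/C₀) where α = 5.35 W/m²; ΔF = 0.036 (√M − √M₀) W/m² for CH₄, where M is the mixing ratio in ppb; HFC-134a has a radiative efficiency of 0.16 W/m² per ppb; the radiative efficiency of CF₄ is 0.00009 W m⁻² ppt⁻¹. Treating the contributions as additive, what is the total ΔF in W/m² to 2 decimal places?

ΔF = 5.48 W/m²

CO₂: 5.35 × ln(893/401) = 5.35 × ln(2.22693) = 5.35 × 0.80062 = 4.2833 W/m².
CH₄: 0.036 × (√3453 − √692) = 0.036 × (58.7622 − 26.3059) = 0.036 × 32.4563 = 1.1684 W/m².
HFC-134a: Δ = 145 − 1 = 144 ppt = 0.144 ppb; ΔF = 0.16 × 0.144 = 0.0230 W/m².
CF₄: ΔF = 0.00009 × (96 − 37) = 0.00009 × 59 = 0.0053 W/m².
Total ΔF = 4.2833 + 1.1684 + 0.0230 + 0.0053 = 5.4800 W/m².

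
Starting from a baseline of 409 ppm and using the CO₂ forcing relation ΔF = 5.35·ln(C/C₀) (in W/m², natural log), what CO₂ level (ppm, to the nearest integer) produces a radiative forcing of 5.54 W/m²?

C ≈ 1152 ppm

Set 5.35 ln(C/409) = 5.54, so ln(C/409) = 5.54/5.35 = 1.03551.
Then C/409 = e^1.03551 = 2.81654, giving C = 409 × 2.81654 = 1151.96 ppm.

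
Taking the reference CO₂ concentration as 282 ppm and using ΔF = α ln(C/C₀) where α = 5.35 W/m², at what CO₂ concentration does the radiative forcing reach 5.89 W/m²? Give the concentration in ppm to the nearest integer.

Set 5.35 ln(C/282) = 5.89, so ln(C/282) = 5.89/5.35 = 1.10093.
Then C/282 = e^1.10093 = 3.00696, giving C = 282 × 3.00696 = 847.96 ppm.

C ≈ 848 ppm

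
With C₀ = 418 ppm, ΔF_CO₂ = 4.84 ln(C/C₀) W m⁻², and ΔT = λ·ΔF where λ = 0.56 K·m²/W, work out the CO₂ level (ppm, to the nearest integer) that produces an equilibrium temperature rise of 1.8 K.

C ≈ 812 ppm

Required forcing: ΔF = ΔT/λ = 1.8/0.56 = 3.2143 W/m².
Then ln(C/418) = ΔF/4.84 = 3.2143/4.84 = 0.66411.
So C = 418 × e^0.66411 = 418 × 1.94276 = 812.07 ppm.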